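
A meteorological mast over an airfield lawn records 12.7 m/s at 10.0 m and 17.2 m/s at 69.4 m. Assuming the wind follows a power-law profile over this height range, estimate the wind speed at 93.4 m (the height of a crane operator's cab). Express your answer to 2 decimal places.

18.02 m/s

First find α: α = ln(V₂/V₁)/ln(z₂/z₁) = ln(17.2/12.7)/ln(69.4/10.0) = 0.30331/1.93730 = 0.1566
Extrapolate from 69.4 m to 93.4 m: V₃ = 17.2 × (93.4/69.4)^0.1566 = 17.2 × 1.0476 = 18.0187 m/s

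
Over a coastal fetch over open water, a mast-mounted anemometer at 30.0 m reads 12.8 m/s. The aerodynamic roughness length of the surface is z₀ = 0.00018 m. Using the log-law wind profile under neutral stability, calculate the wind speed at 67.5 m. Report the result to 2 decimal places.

Log law: V(z) ∝ ln(z/z₀), so V₂/V₁ = ln(z₂/z₀) / ln(z₁/z₀).
ln(67.5/0.00018) = 12.8347, ln(30.0/0.00018) = 12.0238
V₂ = 12.8 × 12.8347/12.0238 = 12.8 × 1.0674 = 13.6633 m/s

13.66 m/s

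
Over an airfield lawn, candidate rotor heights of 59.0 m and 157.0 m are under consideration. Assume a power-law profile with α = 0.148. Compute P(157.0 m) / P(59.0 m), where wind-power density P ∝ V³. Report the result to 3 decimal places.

1.544

Speed ratio: V_B/V_A = (z_B/z_A)^α = (157.0/59.0)^0.148 = (2.6610)^0.148 = 1.15586
Power-density ratio: P_B/P_A = (V_B/V_A)³ = (1.15586)³ = 1.54426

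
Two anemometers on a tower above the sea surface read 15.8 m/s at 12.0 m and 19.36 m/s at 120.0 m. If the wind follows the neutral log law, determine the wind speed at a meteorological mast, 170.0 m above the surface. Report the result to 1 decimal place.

Log law: V ∝ ln(z/z₀). From the pair, with r = V₁/V₂ = 0.81612,
ln z₀ = (ln z₁ − r·ln z₂)/(1 − r) = (2.4849 − 0.81612×4.7875)/0.18388 = -7.7344 → z₀ = 0.0004375 m
V₃ = V₁ · ln(z₃/z₀)/ln(z₁/z₀) = 15.8 × 12.8702/10.2193 = 19.8985 m/s

19.9 m/s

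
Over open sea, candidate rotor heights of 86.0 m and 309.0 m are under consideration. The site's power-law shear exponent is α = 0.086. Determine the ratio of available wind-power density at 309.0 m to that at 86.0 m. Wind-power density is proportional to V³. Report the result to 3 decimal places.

1.391

Speed ratio: V_B/V_A = (z_B/z_A)^α = (309.0/86.0)^0.086 = (3.5930)^0.086 = 1.11627
Power-density ratio: P_B/P_A = (V_B/V_A)³ = (1.11627)³ = 1.39094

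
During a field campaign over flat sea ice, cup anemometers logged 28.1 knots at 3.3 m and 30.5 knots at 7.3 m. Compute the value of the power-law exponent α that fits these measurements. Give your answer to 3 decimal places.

α ≈ 0.103

Power law: V₂/V₁ = (z₂/z₁)^α ⇒ α = ln(V₂/V₁) / ln(z₂/z₁)
α = ln(30.5/28.1) / ln(7.3/3.3) = ln(1.0854) / ln(2.2121)
  = 0.08196 / 0.79395 = 0.10323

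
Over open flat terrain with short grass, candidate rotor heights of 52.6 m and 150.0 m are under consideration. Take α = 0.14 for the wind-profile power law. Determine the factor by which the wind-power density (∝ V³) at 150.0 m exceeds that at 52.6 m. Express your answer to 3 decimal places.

Speed ratio: V_B/V_A = (z_B/z_A)^α = (150.0/52.6)^0.14 = (2.8517)^0.14 = 1.15802
Power-density ratio: P_B/P_A = (V_B/V_A)³ = (1.15802)³ = 1.55290

1.553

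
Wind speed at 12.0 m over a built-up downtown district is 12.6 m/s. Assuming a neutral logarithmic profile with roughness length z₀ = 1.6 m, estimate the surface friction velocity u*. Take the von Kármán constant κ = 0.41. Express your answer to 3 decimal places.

u* ≈ 2.564 m/s

Log law: V(z) = (u*/κ) · ln(z/z₀) ⇒ u* = κ · V / ln(z/z₀)
u* = 0.41 × 12.6 / ln(12.0/1.6) = 0.41 × 12.6 / 2.0149
   = 5.1660 / 2.0149 = 2.5639 m/s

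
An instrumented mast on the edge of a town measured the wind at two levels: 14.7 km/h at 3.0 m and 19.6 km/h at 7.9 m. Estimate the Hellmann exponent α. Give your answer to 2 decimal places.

Power law: V₂/V₁ = (z₂/z₁)^α ⇒ α = ln(V₂/V₁) / ln(z₂/z₁)
α = ln(19.6/14.7) / ln(7.9/3.0) = ln(1.3333) / ln(2.6333)
  = 0.28768 / 0.96825 = 0.29712

α ≈ 0.30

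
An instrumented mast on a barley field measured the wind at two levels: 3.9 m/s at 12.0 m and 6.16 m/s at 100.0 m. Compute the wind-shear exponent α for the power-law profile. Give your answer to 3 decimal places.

α ≈ 0.216

Power law: V₂/V₁ = (z₂/z₁)^α ⇒ α = ln(V₂/V₁) / ln(z₂/z₁)
α = ln(6.16/3.9) / ln(100.0/12.0) = ln(1.5795) / ln(8.3333)
  = 0.45710 / 2.12026 = 0.21559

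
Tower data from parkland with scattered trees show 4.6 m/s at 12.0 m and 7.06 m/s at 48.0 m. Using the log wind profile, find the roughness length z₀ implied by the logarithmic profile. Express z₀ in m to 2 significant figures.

z₀ ≈ 0.90 m

Log law: V(z) ∝ ln(z/z₀). With r = V₁/V₂ = 4.6/7.06 = 0.65156,
r · ln(z₂/z₀) = ln(z₁/z₀) ⇒ ln z₀ = (ln z₁ − r·ln z₂)/(1 − r)
ln z₀ = (2.48491 − 0.65156×3.87120) / 0.34844 = -0.1074
z₀ = exp(-0.1074) = 0.8982 m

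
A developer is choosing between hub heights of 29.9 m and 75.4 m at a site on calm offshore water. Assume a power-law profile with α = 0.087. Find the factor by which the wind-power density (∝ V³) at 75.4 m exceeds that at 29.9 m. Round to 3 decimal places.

Speed ratio: V_B/V_A = (z_B/z_A)^α = (75.4/29.9)^0.087 = (2.5217)^0.087 = 1.08380
Power-density ratio: P_B/P_A = (V_B/V_A)³ = (1.08380)³ = 1.27304

1.273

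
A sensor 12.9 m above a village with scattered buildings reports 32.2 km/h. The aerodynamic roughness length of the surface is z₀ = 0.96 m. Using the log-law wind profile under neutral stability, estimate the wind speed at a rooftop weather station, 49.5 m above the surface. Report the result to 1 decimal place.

Log law: V(z) ∝ ln(z/z₀), so V₂/V₁ = ln(z₂/z₀) / ln(z₁/z₀).
ln(49.5/0.96) = 3.9428, ln(12.9/0.96) = 2.5980
V₂ = 32.2 × 3.9428/2.5980 = 32.2 × 1.5176 = 48.8667 km/h

48.9 km/h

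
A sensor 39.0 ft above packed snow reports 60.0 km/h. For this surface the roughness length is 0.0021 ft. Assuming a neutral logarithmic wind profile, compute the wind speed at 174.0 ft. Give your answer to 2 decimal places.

Log law: V(z) ∝ ln(z/z₀), so V₂/V₁ = ln(z₂/z₀) / ln(z₁/z₀).
ln(174.0/0.0021) = 11.3249, ln(39.0/0.0021) = 9.8294
V₂ = 60.0 × 11.3249/9.8294 = 60.0 × 1.1521 = 69.1287 km/h

69.13 km/h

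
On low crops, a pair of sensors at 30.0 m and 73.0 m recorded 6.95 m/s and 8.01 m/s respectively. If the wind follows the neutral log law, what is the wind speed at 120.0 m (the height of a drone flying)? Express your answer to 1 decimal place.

Log law: V ∝ ln(z/z₀). From the pair, with r = V₁/V₂ = 0.86767,
ln z₀ = (ln z₁ − r·ln z₂)/(1 − r) = (3.4012 − 0.86767×4.2905)/0.13233 = -2.4293 → z₀ = 0.08809 m
V₃ = V₁ · ln(z₃/z₀)/ln(z₁/z₀) = 6.95 × 7.2168/5.8305 = 8.6025 m/s

8.6 m/s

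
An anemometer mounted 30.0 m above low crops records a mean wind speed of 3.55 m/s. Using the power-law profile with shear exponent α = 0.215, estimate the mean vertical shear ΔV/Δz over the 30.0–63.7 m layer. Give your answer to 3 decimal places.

0.019 m/s/m

Power law: V₂ = V₁ · (z₂/z₁)^α = 3.55 × (2.1233)^0.215 = 4.1739 m/s
ΔV/Δz = (4.1739 − 3.55)/(63.7 − 30.0) = 0.6239/33.7000 = 0.01851 m/s/m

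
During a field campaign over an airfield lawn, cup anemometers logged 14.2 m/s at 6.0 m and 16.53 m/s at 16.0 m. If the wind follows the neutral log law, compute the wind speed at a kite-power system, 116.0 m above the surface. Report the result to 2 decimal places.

21.24 m/s

Log law: V ∝ ln(z/z₀). From the pair, with r = V₁/V₂ = 0.85904,
ln z₀ = (ln z₁ − r·ln z₂)/(1 − r) = (1.7918 − 0.85904×2.7726)/0.14096 = -4.1858 → z₀ = 0.01521 m
V₃ = V₁ · ln(z₃/z₀)/ln(z₁/z₀) = 14.2 × 8.9394/5.9776 = 21.2359 m/s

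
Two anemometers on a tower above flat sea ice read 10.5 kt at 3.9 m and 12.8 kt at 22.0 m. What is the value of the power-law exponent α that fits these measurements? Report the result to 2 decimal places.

α ≈ 0.11

Power law: V₂/V₁ = (z₂/z₁)^α ⇒ α = ln(V₂/V₁) / ln(z₂/z₁)
α = ln(12.8/10.5) / ln(22.0/3.9) = ln(1.2190) / ln(5.6410)
  = 0.19807 / 1.73007 = 0.11449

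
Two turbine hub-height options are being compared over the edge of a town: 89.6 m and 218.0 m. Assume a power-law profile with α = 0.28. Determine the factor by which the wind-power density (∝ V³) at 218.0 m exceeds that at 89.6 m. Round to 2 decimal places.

2.11

Speed ratio: V_B/V_A = (z_B/z_A)^α = (218.0/89.6)^0.28 = (2.4330)^0.28 = 1.28269
Power-density ratio: P_B/P_A = (V_B/V_A)³ = (1.28269)³ = 2.11040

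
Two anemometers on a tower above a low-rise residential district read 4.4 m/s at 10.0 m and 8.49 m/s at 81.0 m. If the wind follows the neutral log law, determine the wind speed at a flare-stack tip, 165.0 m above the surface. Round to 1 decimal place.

Log law: V ∝ ln(z/z₀). From the pair, with r = V₁/V₂ = 0.51826,
ln z₀ = (ln z₁ − r·ln z₂)/(1 − r) = (2.3026 − 0.51826×4.3944)/0.48174 = 0.0522 → z₀ = 1.054 m
V₃ = V₁ · ln(z₃/z₀)/ln(z₁/z₀) = 4.4 × 5.0538/2.2504 = 9.8811 m/s

9.9 m/s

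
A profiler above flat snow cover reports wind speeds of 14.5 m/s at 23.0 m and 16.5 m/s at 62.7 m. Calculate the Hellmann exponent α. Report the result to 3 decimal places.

Power law: V₂/V₁ = (z₂/z₁)^α ⇒ α = ln(V₂/V₁) / ln(z₂/z₁)
α = ln(16.5/14.5) / ln(62.7/23.0) = ln(1.1379) / ln(2.7261)
  = 0.12921 / 1.00287 = 0.12884

α ≈ 0.129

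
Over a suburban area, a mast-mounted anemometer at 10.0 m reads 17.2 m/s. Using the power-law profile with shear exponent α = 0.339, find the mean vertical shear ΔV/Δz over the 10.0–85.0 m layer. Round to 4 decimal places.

0.2444 m/s/m

Power law: V₂ = V₁ · (z₂/z₁)^α = 17.2 × (8.5000)^0.339 = 35.5305 m/s
ΔV/Δz = (35.5305 − 17.2)/(85.0 − 10.0) = 18.3305/75.0000 = 0.24441 m/s/m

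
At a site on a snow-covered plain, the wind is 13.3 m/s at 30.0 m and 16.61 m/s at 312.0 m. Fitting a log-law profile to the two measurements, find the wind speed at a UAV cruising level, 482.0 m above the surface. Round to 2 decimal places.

17.22 m/s

Log law: V ∝ ln(z/z₀). From the pair, with r = V₁/V₂ = 0.80072,
ln z₀ = (ln z₁ − r·ln z₂)/(1 − r) = (3.4012 − 0.80072×5.7430)/0.19928 = -6.0085 → z₀ = 0.002458 m
V₃ = V₁ · ln(z₃/z₀)/ln(z₁/z₀) = 13.3 × 12.1864/9.4097 = 17.2248 m/s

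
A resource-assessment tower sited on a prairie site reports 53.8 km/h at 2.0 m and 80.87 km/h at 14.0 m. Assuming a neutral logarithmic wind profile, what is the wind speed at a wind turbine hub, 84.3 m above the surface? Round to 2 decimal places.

105.85 km/h

Log law: V ∝ ln(z/z₀). From the pair, with r = V₁/V₂ = 0.66527,
ln z₀ = (ln z₁ − r·ln z₂)/(1 − r) = (0.6931 − 0.66527×2.6391)/0.33473 = -3.1742 → z₀ = 0.04183 m
V₃ = V₁ · ln(z₃/z₀)/ln(z₁/z₀) = 53.8 × 7.6086/3.8674 = 105.8452 km/h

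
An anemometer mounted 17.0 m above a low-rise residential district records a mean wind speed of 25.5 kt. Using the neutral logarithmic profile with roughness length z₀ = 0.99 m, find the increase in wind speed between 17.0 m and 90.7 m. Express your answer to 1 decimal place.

15.0 kt

Log law: V₂ = V₁ · ln(z₂/z₀)/ln(z₁/z₀) = 25.5 × 4.5176/2.8433 = 40.5165 kt
ΔV = 40.5165 − 25.5 = 15.0165 kt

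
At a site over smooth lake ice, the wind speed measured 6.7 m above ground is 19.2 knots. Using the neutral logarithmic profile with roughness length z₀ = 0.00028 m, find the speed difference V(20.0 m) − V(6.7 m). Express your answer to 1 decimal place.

Log law: V₂ = V₁ · ln(z₂/z₀)/ln(z₁/z₀) = 19.2 × 11.1765/10.0828 = 21.2825 knots
ΔV = 21.2825 − 19.2 = 2.0825 knots

2.1 knots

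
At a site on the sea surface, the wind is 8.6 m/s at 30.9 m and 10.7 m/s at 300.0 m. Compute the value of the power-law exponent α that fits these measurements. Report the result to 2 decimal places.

Power law: V₂/V₁ = (z₂/z₁)^α ⇒ α = ln(V₂/V₁) / ln(z₂/z₁)
α = ln(10.7/8.6) / ln(300.0/30.9) = ln(1.2442) / ln(9.7087)
  = 0.21848 / 2.27303 = 0.09612

α ≈ 0.10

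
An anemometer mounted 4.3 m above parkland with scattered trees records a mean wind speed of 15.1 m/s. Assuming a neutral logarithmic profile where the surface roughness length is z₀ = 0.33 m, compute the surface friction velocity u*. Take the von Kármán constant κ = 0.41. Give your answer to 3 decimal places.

u* ≈ 2.412 m/s

Log law: V(z) = (u*/κ) · ln(z/z₀) ⇒ u* = κ · V / ln(z/z₀)
u* = 0.41 × 15.1 / ln(4.3/0.33) = 0.41 × 15.1 / 2.5673
   = 6.1910 / 2.5673 = 2.4115 m/s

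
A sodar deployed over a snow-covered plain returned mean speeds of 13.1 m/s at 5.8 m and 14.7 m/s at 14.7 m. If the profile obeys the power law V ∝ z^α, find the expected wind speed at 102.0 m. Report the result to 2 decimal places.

18.69 m/s

First find α: α = ln(V₂/V₁)/ln(z₂/z₁) = ln(14.7/13.1)/ln(14.7/5.8) = 0.11524/0.92999 = 0.1239
Extrapolate from 14.7 m to 102.0 m: V₃ = 14.7 × (102.0/14.7)^0.1239 = 14.7 × 1.2713 = 18.6879 m/s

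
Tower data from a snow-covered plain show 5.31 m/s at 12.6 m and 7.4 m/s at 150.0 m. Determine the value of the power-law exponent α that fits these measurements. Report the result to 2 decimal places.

Power law: V₂/V₁ = (z₂/z₁)^α ⇒ α = ln(V₂/V₁) / ln(z₂/z₁)
α = ln(7.4/5.31) / ln(150.0/12.6) = ln(1.3936) / ln(11.9048)
  = 0.33189 / 2.47694 = 0.13399

α ≈ 0.13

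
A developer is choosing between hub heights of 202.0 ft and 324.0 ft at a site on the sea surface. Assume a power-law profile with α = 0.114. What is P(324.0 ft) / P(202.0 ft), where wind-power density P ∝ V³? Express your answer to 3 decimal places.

Speed ratio: V_B/V_A = (z_B/z_A)^α = (324.0/202.0)^0.114 = (1.6040)^0.114 = 1.05534
Power-density ratio: P_B/P_A = (V_B/V_A)³ = (1.05534)³ = 1.17537

1.175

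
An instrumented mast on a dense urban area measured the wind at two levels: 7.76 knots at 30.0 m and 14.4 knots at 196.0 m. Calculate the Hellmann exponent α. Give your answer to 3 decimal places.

α ≈ 0.329

Power law: V₂/V₁ = (z₂/z₁)^α ⇒ α = ln(V₂/V₁) / ln(z₂/z₁)
α = ln(14.4/7.76) / ln(196.0/30.0) = ln(1.8557) / ln(6.5333)
  = 0.61825 / 1.87692 = 0.32939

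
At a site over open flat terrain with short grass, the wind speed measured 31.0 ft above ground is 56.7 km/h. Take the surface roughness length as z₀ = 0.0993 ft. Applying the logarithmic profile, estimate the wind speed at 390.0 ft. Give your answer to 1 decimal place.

Log law: V(z) ∝ ln(z/z₀), so V₂/V₁ = ln(z₂/z₀) / ln(z₁/z₀).
ln(390.0/0.0993) = 8.2758, ln(31.0/0.0993) = 5.7436
V₂ = 56.7 × 8.2758/5.7436 = 56.7 × 1.4409 = 81.6971 km/h

81.7 km/h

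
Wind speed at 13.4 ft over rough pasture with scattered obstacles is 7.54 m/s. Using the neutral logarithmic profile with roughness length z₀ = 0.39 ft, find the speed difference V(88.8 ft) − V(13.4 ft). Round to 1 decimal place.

Log law: V₂ = V₁ · ln(z₂/z₀)/ln(z₁/z₀) = 7.54 × 5.4280/3.5369 = 11.5716 m/s
ΔV = 11.5716 − 7.54 = 4.0316 m/s

4.0 m/s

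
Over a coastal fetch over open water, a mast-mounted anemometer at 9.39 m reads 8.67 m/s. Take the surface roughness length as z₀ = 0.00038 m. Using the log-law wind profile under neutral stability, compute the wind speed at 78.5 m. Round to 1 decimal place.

10.5 m/s

Log law: V(z) ∝ ln(z/z₀), so V₂/V₁ = ln(z₂/z₀) / ln(z₁/z₀).
ln(78.5/0.00038) = 12.2384, ln(9.39/0.00038) = 10.1150
V₂ = 8.67 × 12.2384/10.1150 = 8.67 × 1.2099 = 10.4901 m/s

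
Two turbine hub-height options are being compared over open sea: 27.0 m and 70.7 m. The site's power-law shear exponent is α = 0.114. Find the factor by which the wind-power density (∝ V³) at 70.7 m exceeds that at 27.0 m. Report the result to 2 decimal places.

1.39

Speed ratio: V_B/V_A = (z_B/z_A)^α = (70.7/27.0)^0.114 = (2.6185)^0.114 = 1.11598
Power-density ratio: P_B/P_A = (V_B/V_A)³ = (1.11598)³ = 1.38987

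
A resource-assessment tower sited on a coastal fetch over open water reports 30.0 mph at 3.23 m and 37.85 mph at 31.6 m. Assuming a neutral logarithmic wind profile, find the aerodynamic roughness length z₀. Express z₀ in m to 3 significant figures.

z₀ ≈ 0.000530 m

Log law: V(z) ∝ ln(z/z₀). With r = V₁/V₂ = 30.0/37.85 = 0.79260,
r · ln(z₂/z₀) = ln(z₁/z₀) ⇒ ln z₀ = (ln z₁ − r·ln z₂)/(1 − r)
ln z₀ = (1.17248 − 0.79260×3.45316) / 0.20740 = -7.5435
z₀ = exp(-7.5435) = 0.0005296 m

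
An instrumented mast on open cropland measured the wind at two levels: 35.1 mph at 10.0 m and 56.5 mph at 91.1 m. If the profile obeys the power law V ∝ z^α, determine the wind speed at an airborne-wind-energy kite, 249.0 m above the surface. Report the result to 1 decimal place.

First find α: α = ln(V₂/V₁)/ln(z₂/z₁) = ln(56.5/35.1)/ln(91.1/10.0) = 0.47604/2.20937 = 0.2155
Extrapolate from 91.1 m to 249.0 m: V₃ = 56.5 × (249.0/91.1)^0.2155 = 56.5 × 1.2419 = 70.1677 mph

70.2 mph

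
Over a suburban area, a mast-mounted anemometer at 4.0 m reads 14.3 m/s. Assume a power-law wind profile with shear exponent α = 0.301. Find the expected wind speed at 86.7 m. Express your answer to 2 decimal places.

Power-law profile: V₂ = V₁ · (z₂/z₁)^α
V₂ = 14.3 × (86.7/4.0)^0.301 = 14.3 × (21.6750)^0.301
    = 14.3 × 2.5242 = 36.0961 m/s

36.10 m/s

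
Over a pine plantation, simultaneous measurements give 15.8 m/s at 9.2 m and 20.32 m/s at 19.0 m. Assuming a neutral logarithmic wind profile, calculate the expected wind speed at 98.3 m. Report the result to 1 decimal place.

30.6 m/s

Log law: V ∝ ln(z/z₀). From the pair, with r = V₁/V₂ = 0.77756,
ln z₀ = (ln z₁ − r·ln z₂)/(1 − r) = (2.2192 − 0.77756×2.9444)/0.22244 = -0.3159 → z₀ = 0.7291 m
V₃ = V₁ · ln(z₃/z₀)/ln(z₁/z₀) = 15.8 × 4.9039/2.5351 = 30.5636 m/s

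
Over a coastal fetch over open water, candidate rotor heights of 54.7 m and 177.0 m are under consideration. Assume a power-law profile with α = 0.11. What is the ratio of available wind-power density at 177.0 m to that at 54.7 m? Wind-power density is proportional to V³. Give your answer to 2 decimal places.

1.47

Speed ratio: V_B/V_A = (z_B/z_A)^α = (177.0/54.7)^0.11 = (3.2358)^0.11 = 1.13789
Power-density ratio: P_B/P_A = (V_B/V_A)³ = (1.13789)³ = 1.47331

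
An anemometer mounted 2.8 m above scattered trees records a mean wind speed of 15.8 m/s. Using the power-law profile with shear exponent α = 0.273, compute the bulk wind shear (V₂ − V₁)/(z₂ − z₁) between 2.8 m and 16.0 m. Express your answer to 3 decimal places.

Power law: V₂ = V₁ · (z₂/z₁)^α = 15.8 × (5.7143)^0.273 = 25.4277 m/s
ΔV/Δz = (25.4277 − 15.8)/(16.0 − 2.8) = 9.6277/13.2000 = 0.72937 m/s/m

0.729 m/s/m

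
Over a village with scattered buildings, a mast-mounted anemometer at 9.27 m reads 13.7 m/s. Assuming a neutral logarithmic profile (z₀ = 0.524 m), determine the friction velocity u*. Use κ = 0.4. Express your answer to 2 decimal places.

u* ≈ 1.91 m/s

Log law: V(z) = (u*/κ) · ln(z/z₀) ⇒ u* = κ · V / ln(z/z₀)
u* = 0.4 × 13.7 / ln(9.27/0.524) = 0.4 × 13.7 / 2.8730
   = 5.4800 / 2.8730 = 1.9074 m/s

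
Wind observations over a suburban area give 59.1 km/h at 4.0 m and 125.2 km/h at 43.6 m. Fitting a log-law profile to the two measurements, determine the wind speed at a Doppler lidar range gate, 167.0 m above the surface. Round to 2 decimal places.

Log law: V ∝ ln(z/z₀). From the pair, with r = V₁/V₂ = 0.47204,
ln z₀ = (ln z₁ − r·ln z₂)/(1 − r) = (1.3863 − 0.47204×3.7751)/0.52796 = -0.7495 → z₀ = 0.4726 m
V₃ = V₁ · ln(z₃/z₀)/ln(z₁/z₀) = 59.1 × 5.8675/2.1358 = 162.3607 km/h

162.36 km/h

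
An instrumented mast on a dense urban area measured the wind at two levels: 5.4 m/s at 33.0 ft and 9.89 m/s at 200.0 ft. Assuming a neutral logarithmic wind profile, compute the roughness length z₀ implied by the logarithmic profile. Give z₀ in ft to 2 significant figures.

z₀ ≈ 3.8 ft

Log law: V(z) ∝ ln(z/z₀). With r = V₁/V₂ = 5.4/9.89 = 0.54601,
r · ln(z₂/z₀) = ln(z₁/z₀) ⇒ ln z₀ = (ln z₁ − r·ln z₂)/(1 − r)
ln z₀ = (3.49651 − 0.54601×5.29832) / 0.45399 = 1.3295
z₀ = exp(1.3295) = 3.779 ft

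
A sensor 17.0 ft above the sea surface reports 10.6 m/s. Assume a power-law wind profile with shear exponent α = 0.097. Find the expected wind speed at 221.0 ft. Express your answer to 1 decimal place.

13.6 m/s

Power-law profile: V₂ = V₁ · (z₂/z₁)^α
V₂ = 10.6 × (221.0/17.0)^0.097 = 10.6 × (13.0000)^0.097
    = 10.6 × 1.2825 = 13.5943 m/s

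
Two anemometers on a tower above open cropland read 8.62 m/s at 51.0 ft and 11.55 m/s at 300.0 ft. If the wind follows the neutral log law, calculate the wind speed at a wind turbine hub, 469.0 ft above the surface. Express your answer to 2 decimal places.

Log law: V ∝ ln(z/z₀). From the pair, with r = V₁/V₂ = 0.74632,
ln z₀ = (ln z₁ − r·ln z₂)/(1 − r) = (3.9318 − 0.74632×5.7038)/0.25368 = -1.2812 → z₀ = 0.2777 ft
V₃ = V₁ · ln(z₃/z₀)/ln(z₁/z₀) = 8.62 × 7.4318/5.2131 = 12.2888 m/s

12.29 m/s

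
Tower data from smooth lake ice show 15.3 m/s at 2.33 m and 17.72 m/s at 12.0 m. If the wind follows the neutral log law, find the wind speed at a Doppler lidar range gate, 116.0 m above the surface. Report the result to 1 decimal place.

Log law: V ∝ ln(z/z₀). From the pair, with r = V₁/V₂ = 0.86343,
ln z₀ = (ln z₁ − r·ln z₂)/(1 − r) = (0.8459 − 0.86343×2.4849)/0.13657 = -9.5166 → z₀ = 0.00007362 m
V₃ = V₁ · ln(z₃/z₀)/ln(z₁/z₀) = 15.3 × 14.2702/10.3625 = 21.0697 m/s

21.1 m/s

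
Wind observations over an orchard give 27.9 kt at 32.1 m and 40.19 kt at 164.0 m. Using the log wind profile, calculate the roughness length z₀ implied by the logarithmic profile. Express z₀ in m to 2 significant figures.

z₀ ≈ 0.79 m

Log law: V(z) ∝ ln(z/z₀). With r = V₁/V₂ = 27.9/40.19 = 0.69420,
r · ln(z₂/z₀) = ln(z₁/z₀) ⇒ ln z₀ = (ln z₁ − r·ln z₂)/(1 − r)
ln z₀ = (3.46886 − 0.69420×5.09987) / 0.30580 = -0.2338
z₀ = exp(-0.2338) = 0.7915 m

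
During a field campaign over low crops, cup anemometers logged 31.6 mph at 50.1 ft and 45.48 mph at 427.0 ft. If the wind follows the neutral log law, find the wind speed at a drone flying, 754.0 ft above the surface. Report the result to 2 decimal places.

Log law: V ∝ ln(z/z₀). From the pair, with r = V₁/V₂ = 0.69481,
ln z₀ = (ln z₁ − r·ln z₂)/(1 − r) = (3.9140 − 0.69481×6.0568)/0.30519 = -0.9643 → z₀ = 0.3812 ft
V₃ = V₁ · ln(z₃/z₀)/ln(z₁/z₀) = 31.6 × 7.5897/4.8783 = 49.1632 mph

49.16 mph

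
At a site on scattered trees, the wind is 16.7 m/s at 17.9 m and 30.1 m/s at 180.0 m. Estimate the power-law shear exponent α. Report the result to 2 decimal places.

Power law: V₂/V₁ = (z₂/z₁)^α ⇒ α = ln(V₂/V₁) / ln(z₂/z₁)
α = ln(30.1/16.7) / ln(180.0/17.9) = ln(1.8024) / ln(10.0559)
  = 0.58912 / 2.30816 = 0.25523

α ≈ 0.26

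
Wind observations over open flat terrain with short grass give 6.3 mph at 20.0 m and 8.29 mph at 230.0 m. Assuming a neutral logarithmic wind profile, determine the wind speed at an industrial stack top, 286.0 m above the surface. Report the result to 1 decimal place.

Log law: V ∝ ln(z/z₀). From the pair, with r = V₁/V₂ = 0.75995,
ln z₀ = (ln z₁ − r·ln z₂)/(1 − r) = (2.9957 − 0.75995×5.4381)/0.24005 = -4.7363 → z₀ = 0.008771 m
V₃ = V₁ · ln(z₃/z₀)/ln(z₁/z₀) = 6.3 × 10.3923/7.7321 = 8.4676 mph

8.5 mph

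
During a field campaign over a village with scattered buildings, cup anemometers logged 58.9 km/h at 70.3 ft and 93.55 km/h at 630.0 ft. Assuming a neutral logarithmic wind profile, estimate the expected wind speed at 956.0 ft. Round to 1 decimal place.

Log law: V ∝ ln(z/z₀). From the pair, with r = V₁/V₂ = 0.62961,
ln z₀ = (ln z₁ − r·ln z₂)/(1 − r) = (4.2528 − 0.62961×6.4457)/0.37039 = 0.5251 → z₀ = 1.691 ft
V₃ = V₁ · ln(z₃/z₀)/ln(z₁/z₀) = 58.9 × 6.3377/3.7277 = 100.1395 km/h

100.1 km/h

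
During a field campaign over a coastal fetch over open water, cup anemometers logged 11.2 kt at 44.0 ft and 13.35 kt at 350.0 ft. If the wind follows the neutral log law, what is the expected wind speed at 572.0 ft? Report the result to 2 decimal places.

Log law: V ∝ ln(z/z₀). From the pair, with r = V₁/V₂ = 0.83895,
ln z₀ = (ln z₁ − r·ln z₂)/(1 − r) = (3.7842 − 0.83895×5.8579)/0.16105 = -7.0186 → z₀ = 0.0008951 ft
V₃ = V₁ · ln(z₃/z₀)/ln(z₁/z₀) = 11.2 × 13.3677/10.8028 = 13.8593 kt

13.86 kt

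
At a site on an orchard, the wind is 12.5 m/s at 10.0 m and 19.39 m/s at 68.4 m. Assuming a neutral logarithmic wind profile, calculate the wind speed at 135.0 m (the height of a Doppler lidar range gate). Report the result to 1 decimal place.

Log law: V ∝ ln(z/z₀). From the pair, with r = V₁/V₂ = 0.64466,
ln z₀ = (ln z₁ − r·ln z₂)/(1 − r) = (2.3026 − 0.64466×4.2254)/0.35534 = -1.1858 → z₀ = 0.3055 m
V₃ = V₁ · ln(z₃/z₀)/ln(z₁/z₀) = 12.5 × 6.0911/3.4884 = 21.8263 m/s

21.8 m/s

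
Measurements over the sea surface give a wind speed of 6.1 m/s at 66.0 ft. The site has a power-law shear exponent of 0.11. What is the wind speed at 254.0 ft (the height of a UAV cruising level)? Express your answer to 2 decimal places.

7.07 m/s

Power-law profile: V₂ = V₁ · (z₂/z₁)^α
V₂ = 6.1 × (254.0/66.0)^0.11 = 6.1 × (3.8485)^0.11
    = 6.1 × 1.1598 = 7.0748 m/s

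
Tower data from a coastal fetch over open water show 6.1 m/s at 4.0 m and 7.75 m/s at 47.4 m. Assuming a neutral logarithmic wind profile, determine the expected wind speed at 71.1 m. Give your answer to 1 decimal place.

8.0 m/s

Log law: V ∝ ln(z/z₀). From the pair, with r = V₁/V₂ = 0.78710,
ln z₀ = (ln z₁ − r·ln z₂)/(1 − r) = (1.3863 − 0.78710×3.8586)/0.21290 = -7.7538 → z₀ = 0.0004291 m
V₃ = V₁ · ln(z₃/z₀)/ln(z₁/z₀) = 6.1 × 12.0179/9.1401 = 8.0206 m/s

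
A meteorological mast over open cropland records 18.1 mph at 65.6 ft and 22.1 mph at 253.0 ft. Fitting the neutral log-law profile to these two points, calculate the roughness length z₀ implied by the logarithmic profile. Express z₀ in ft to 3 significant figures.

Log law: V(z) ∝ ln(z/z₀). With r = V₁/V₂ = 18.1/22.1 = 0.81900,
r · ln(z₂/z₀) = ln(z₁/z₀) ⇒ ln z₀ = (ln z₁ − r·ln z₂)/(1 − r)
ln z₀ = (4.18358 − 0.81900×5.53339) / 0.18100 = -1.9243
z₀ = exp(-1.9243) = 0.1460 ft

z₀ ≈ 0.146 ft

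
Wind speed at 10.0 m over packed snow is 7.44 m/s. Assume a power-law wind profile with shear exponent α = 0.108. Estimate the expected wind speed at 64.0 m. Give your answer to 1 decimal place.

9.1 m/s

Power-law profile: V₂ = V₁ · (z₂/z₁)^α
V₂ = 7.44 × (64.0/10.0)^0.108 = 7.44 × (6.4000)^0.108
    = 7.44 × 1.2220 = 9.0916 m/s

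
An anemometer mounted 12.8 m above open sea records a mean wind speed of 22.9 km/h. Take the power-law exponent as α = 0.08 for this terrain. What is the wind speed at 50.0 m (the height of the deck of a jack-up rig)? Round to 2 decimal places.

25.54 km/h

Power-law profile: V₂ = V₁ · (z₂/z₁)^α
V₂ = 22.9 × (50.0/12.8)^0.08 = 22.9 × (3.9062)^0.08
    = 22.9 × 1.1152 = 25.5374 km/h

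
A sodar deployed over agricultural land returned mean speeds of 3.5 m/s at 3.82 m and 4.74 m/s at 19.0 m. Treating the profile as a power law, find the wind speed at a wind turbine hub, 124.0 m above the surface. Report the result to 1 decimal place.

First find α: α = ln(V₂/V₁)/ln(z₂/z₁) = ln(4.74/3.5)/ln(19.0/3.82) = 0.30327/1.60419 = 0.1891
Extrapolate from 19.0 m to 124.0 m: V₃ = 4.74 × (124.0/19.0)^0.1891 = 4.74 × 1.4257 = 6.7576 m/s

6.8 m/s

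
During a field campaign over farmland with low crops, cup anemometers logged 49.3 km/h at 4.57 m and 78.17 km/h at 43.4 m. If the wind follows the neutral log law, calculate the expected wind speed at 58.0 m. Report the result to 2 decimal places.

Log law: V ∝ ln(z/z₀). From the pair, with r = V₁/V₂ = 0.63068,
ln z₀ = (ln z₁ − r·ln z₂)/(1 − r) = (1.5195 − 0.63068×3.7705)/0.36932 = -2.3243 → z₀ = 0.09785 m
V₃ = V₁ · ln(z₃/z₀)/ln(z₁/z₀) = 49.3 × 6.3848/3.8438 = 81.8892 km/h

81.89 km/h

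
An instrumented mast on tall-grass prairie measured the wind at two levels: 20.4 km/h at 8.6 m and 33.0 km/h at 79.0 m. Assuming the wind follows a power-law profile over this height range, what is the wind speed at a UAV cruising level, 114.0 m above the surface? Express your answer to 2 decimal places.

First find α: α = ln(V₂/V₁)/ln(z₂/z₁) = ln(33.0/20.4)/ln(79.0/8.6) = 0.48097/2.21769 = 0.2169
Extrapolate from 79.0 m to 114.0 m: V₃ = 33.0 × (114.0/79.0)^0.2169 = 33.0 × 1.0828 = 35.7321 km/h

35.73 km/h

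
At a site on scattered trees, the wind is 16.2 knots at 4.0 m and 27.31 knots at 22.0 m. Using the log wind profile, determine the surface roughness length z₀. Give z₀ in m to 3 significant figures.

Log law: V(z) ∝ ln(z/z₀). With r = V₁/V₂ = 16.2/27.31 = 0.59319,
r · ln(z₂/z₀) = ln(z₁/z₀) ⇒ ln z₀ = (ln z₁ − r·ln z₂)/(1 − r)
ln z₀ = (1.38629 − 0.59319×3.09104) / 0.40681 = -1.0995
z₀ = exp(-1.0995) = 0.3330 m

z₀ ≈ 0.333 m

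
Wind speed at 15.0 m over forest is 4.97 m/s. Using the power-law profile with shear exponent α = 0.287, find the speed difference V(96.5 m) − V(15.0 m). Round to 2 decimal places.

3.51 m/s

Power law: V₂ = V₁ · (z₂/z₁)^α = 4.97 × (6.4333)^0.287 = 8.4796 m/s
ΔV = 8.4796 − 4.97 = 3.5096 m/s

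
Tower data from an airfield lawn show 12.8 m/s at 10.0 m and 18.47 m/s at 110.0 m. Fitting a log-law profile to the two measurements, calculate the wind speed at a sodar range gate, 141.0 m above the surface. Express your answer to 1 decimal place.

19.1 m/s

Log law: V ∝ ln(z/z₀). From the pair, with r = V₁/V₂ = 0.69302,
ln z₀ = (ln z₁ − r·ln z₂)/(1 − r) = (2.3026 − 0.69302×4.7005)/0.30698 = -3.1107 → z₀ = 0.04457 m
V₃ = V₁ · ln(z₃/z₀)/ln(z₁/z₀) = 12.8 × 8.0594/5.4132 = 19.0571 m/s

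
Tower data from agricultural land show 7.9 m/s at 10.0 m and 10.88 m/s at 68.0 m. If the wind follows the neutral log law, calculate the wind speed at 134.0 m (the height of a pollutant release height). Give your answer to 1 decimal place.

Log law: V ∝ ln(z/z₀). From the pair, with r = V₁/V₂ = 0.72610,
ln z₀ = (ln z₁ − r·ln z₂)/(1 − r) = (2.3026 − 0.72610×4.2195)/0.27390 = -2.7792 → z₀ = 0.06209 m
V₃ = V₁ · ln(z₃/z₀)/ln(z₁/z₀) = 7.9 × 7.6770/5.0818 = 11.9345 m/s

11.9 m/s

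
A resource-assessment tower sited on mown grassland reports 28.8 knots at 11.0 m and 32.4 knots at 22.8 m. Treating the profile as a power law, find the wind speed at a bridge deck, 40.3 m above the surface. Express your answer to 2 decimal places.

First find α: α = ln(V₂/V₁)/ln(z₂/z₁) = ln(32.4/28.8)/ln(22.8/11.0) = 0.11778/0.72887 = 0.1616
Extrapolate from 22.8 m to 40.3 m: V₃ = 32.4 × (40.3/22.8)^0.1616 = 32.4 × 1.0964 = 35.5238 knots

35.52 knots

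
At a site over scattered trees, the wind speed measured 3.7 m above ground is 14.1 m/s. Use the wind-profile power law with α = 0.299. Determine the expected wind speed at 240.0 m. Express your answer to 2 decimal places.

49.09 m/s

Power-law profile: V₂ = V₁ · (z₂/z₁)^α
V₂ = 14.1 × (240.0/3.7)^0.299 = 14.1 × (64.8649)^0.299
    = 14.1 × 3.4817 = 49.0919 m/s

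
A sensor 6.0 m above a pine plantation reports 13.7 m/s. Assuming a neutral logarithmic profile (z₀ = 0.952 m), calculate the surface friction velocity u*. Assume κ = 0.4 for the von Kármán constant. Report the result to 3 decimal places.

Log law: V(z) = (u*/κ) · ln(z/z₀) ⇒ u* = κ · V / ln(z/z₀)
u* = 0.4 × 13.7 / ln(6.0/0.952) = 0.4 × 13.7 / 1.8409
   = 5.4800 / 1.8409 = 2.9767 m/s

u* ≈ 2.977 m/s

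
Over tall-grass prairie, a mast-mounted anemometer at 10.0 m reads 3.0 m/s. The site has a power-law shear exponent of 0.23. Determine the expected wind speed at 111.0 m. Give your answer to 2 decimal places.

Power-law profile: V₂ = V₁ · (z₂/z₁)^α
V₂ = 3.0 × (111.0/10.0)^0.23 = 3.0 × (11.1000)^0.23
    = 3.0 × 1.7395 = 5.2185 m/s

5.22 m/s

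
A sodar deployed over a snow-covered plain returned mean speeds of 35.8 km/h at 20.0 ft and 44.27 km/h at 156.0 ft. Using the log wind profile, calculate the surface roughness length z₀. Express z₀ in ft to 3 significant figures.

Log law: V(z) ∝ ln(z/z₀). With r = V₁/V₂ = 35.8/44.27 = 0.80867,
r · ln(z₂/z₀) = ln(z₁/z₀) ⇒ ln z₀ = (ln z₁ − r·ln z₂)/(1 − r)
ln z₀ = (2.99573 − 0.80867×5.04986) / 0.19133 = -5.6864
z₀ = exp(-5.6864) = 0.003392 ft

z₀ ≈ 0.00339 ft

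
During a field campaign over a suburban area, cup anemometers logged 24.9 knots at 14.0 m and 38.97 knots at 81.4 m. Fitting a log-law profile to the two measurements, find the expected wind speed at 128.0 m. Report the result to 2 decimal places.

42.59 knots

Log law: V ∝ ln(z/z₀). From the pair, with r = V₁/V₂ = 0.63895,
ln z₀ = (ln z₁ − r·ln z₂)/(1 − r) = (2.6391 − 0.63895×4.3994)/0.36105 = -0.4762 → z₀ = 0.6211 m
V₃ = V₁ · ln(z₃/z₀)/ln(z₁/z₀) = 24.9 × 5.3282/3.1153 = 42.5880 knots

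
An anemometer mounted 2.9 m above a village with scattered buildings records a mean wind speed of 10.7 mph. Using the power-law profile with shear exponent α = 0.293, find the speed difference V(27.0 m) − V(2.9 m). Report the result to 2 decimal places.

9.87 mph

Power law: V₂ = V₁ · (z₂/z₁)^α = 10.7 × (9.3103)^0.293 = 20.5727 mph
ΔV = 20.5727 − 10.7 = 9.8727 mph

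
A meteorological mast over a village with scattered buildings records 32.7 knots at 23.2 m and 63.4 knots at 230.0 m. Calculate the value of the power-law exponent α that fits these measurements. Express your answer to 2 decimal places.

Power law: V₂/V₁ = (z₂/z₁)^α ⇒ α = ln(V₂/V₁) / ln(z₂/z₁)
α = ln(63.4/32.7) / ln(230.0/23.2) = ln(1.9388) / ln(9.9138)
  = 0.66209 / 2.29393 = 0.28863

α ≈ 0.29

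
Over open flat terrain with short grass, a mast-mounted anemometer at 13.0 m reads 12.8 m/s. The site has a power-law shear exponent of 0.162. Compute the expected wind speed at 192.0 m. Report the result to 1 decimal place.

Power-law profile: V₂ = V₁ · (z₂/z₁)^α
V₂ = 12.8 × (192.0/13.0)^0.162 = 12.8 × (14.7692)^0.162
    = 12.8 × 1.5468 = 19.7991 m/s

19.8 m/s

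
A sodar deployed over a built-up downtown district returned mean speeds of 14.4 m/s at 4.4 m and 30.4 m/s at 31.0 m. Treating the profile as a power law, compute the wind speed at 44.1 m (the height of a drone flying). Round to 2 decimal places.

34.79 m/s

First find α: α = ln(V₂/V₁)/ln(z₂/z₁) = ln(30.4/14.4)/ln(31.0/4.4) = 0.74721/1.95238 = 0.3827
Extrapolate from 31.0 m to 44.1 m: V₃ = 30.4 × (44.1/31.0)^0.3827 = 30.4 × 1.1444 = 34.7904 m/s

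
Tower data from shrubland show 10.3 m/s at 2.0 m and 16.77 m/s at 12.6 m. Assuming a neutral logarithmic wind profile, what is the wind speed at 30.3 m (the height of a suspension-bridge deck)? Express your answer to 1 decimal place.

Log law: V ∝ ln(z/z₀). From the pair, with r = V₁/V₂ = 0.61419,
ln z₀ = (ln z₁ − r·ln z₂)/(1 − r) = (0.6931 − 0.61419×2.5337)/0.38581 = -2.2369 → z₀ = 0.1068 m
V₃ = V₁ · ln(z₃/z₀)/ln(z₁/z₀) = 10.3 × 5.6481/2.9301 = 19.8545 m/s

19.9 m/s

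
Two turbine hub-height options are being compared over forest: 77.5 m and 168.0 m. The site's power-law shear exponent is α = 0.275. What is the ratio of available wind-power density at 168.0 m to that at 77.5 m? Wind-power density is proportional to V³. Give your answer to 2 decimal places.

Speed ratio: V_B/V_A = (z_B/z_A)^α = (168.0/77.5)^0.275 = (2.1677)^0.275 = 1.23709
Power-density ratio: P_B/P_A = (V_B/V_A)³ = (1.23709)³ = 1.89324

1.89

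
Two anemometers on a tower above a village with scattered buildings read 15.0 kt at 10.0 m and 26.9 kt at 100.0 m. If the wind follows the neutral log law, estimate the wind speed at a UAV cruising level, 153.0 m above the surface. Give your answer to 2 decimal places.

29.10 kt

Log law: V ∝ ln(z/z₀). From the pair, with r = V₁/V₂ = 0.55762,
ln z₀ = (ln z₁ − r·ln z₂)/(1 − r) = (2.3026 − 0.55762×4.6052)/0.44238 = -0.5998 → z₀ = 0.5489 m
V₃ = V₁ · ln(z₃/z₀)/ln(z₁/z₀) = 15.0 × 5.6303/2.9024 = 29.0978 kt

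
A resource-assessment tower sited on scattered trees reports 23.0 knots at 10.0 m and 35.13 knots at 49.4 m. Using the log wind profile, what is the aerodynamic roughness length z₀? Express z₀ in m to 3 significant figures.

z₀ ≈ 0.484 m

Log law: V(z) ∝ ln(z/z₀). With r = V₁/V₂ = 23.0/35.13 = 0.65471,
r · ln(z₂/z₀) = ln(z₁/z₀) ⇒ ln z₀ = (ln z₁ − r·ln z₂)/(1 − r)
ln z₀ = (2.30259 − 0.65471×3.89995) / 0.34529 = -0.7262
z₀ = exp(-0.7262) = 0.4837 m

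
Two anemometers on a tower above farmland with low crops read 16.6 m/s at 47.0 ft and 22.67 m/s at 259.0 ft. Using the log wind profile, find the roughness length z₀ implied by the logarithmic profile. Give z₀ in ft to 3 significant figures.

Log law: V(z) ∝ ln(z/z₀). With r = V₁/V₂ = 16.6/22.67 = 0.73225,
r · ln(z₂/z₀) = ln(z₁/z₀) ⇒ ln z₀ = (ln z₁ − r·ln z₂)/(1 − r)
ln z₀ = (3.85015 − 0.73225×5.55683) / 0.26775 = -0.8172
z₀ = exp(-0.8172) = 0.4417 ft

z₀ ≈ 0.442 ft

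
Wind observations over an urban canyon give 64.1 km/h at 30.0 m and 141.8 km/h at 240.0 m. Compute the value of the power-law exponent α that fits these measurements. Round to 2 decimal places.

α ≈ 0.38

Power law: V₂/V₁ = (z₂/z₁)^α ⇒ α = ln(V₂/V₁) / ln(z₂/z₁)
α = ln(141.8/64.1) / ln(240.0/30.0) = ln(2.2122) / ln(8.0000)
  = 0.79397 / 2.07944 = 0.38182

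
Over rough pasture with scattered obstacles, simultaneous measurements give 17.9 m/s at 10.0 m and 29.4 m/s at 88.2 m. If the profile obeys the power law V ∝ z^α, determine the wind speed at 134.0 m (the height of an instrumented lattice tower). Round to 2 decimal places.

First find α: α = ln(V₂/V₁)/ln(z₂/z₁) = ln(29.4/17.9)/ln(88.2/10.0) = 0.49619/2.17702 = 0.2279
Extrapolate from 88.2 m to 134.0 m: V₃ = 29.4 × (134.0/88.2)^0.2279 = 29.4 × 1.1000 = 32.3405 m/s

32.34 m/s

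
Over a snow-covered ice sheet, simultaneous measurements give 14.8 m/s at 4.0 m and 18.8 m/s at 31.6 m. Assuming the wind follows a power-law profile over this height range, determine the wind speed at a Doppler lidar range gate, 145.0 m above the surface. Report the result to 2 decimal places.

22.43 m/s

First find α: α = ln(V₂/V₁)/ln(z₂/z₁) = ln(18.8/14.8)/ln(31.6/4.0) = 0.23923/2.06686 = 0.1157
Extrapolate from 31.6 m to 145.0 m: V₃ = 18.8 × (145.0/31.6)^0.1157 = 18.8 × 1.1929 = 22.4256 m/s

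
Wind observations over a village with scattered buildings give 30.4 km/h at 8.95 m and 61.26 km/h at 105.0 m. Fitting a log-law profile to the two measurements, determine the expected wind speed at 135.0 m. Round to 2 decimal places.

64.41 km/h

Log law: V ∝ ln(z/z₀). From the pair, with r = V₁/V₂ = 0.49625,
ln z₀ = (ln z₁ − r·ln z₂)/(1 − r) = (2.1917 − 0.49625×4.6540)/0.50375 = -0.2340 → z₀ = 0.7914 m
V₃ = V₁ · ln(z₃/z₀)/ln(z₁/z₀) = 30.4 × 5.1392/2.4256 = 64.4097 km/h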